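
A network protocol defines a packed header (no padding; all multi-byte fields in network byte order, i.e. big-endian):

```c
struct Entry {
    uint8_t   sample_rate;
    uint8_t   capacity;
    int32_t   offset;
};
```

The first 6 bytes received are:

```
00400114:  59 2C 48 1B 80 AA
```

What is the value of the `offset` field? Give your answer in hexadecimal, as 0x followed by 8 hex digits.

`offset` follows `sample_rate` (1 B), `capacity` (1 B), so it starts at offset 1 + 1 = 2 and occupies 4 bytes.
Bytes at offsets 2..5: 48 1B 80 AA.
Big-endian stores the most-significant byte at the lowest address.
The bytes are already most-significant first: 0x481B80AA.

0x481B80AA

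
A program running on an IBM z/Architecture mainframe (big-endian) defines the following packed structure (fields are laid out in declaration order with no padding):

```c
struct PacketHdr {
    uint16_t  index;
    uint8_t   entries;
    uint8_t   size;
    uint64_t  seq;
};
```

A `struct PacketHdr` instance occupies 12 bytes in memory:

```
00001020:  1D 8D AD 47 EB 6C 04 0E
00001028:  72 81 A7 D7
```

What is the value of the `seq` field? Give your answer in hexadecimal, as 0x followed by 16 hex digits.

0xEB6C040E7281A7D7

`seq` follows `index` (2 B), `entries` (1 B), `size` (1 B), so it starts at offset 2 + 1 + 1 = 4 and occupies 8 bytes.
Bytes at offsets 4..11: EB 6C 04 0E 72 81 A7 D7.
Big-endian stores the most-significant byte at the lowest address.
The bytes are already most-significant first: 0xEB6C040E7281A7D7.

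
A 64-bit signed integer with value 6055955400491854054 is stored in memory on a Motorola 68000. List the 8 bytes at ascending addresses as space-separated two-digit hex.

54 0B 13 59 D5 EC E8 E6

6055955400491854054 in hexadecimal, padded to 64 bits, is 0x540B1359D5ECE8E6.
Split into bytes (most-significant first): 54 0B 13 59 D5 EC E8 E6.
Big-endian: lowest address holds the most-significant byte.
So the memory order matches the most-significant-first order: 54 0B 13 59 D5 EC E8 E6.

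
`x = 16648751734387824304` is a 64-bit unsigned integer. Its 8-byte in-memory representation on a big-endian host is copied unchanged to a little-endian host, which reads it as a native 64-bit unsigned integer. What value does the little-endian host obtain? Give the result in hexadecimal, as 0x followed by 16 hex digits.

16648751734387824304 in 64-bit hexadecimal is 0xE70C3F7E59DAD6B0.
Stored big-endian, the bytes at ascending addresses are E7 0C 3F 7E 59 DA D6 B0.
Read back as little-endian, the first byte is least significant, giving 0xB0D6DA597E3F0CE7.

0xB0D6DA597E3F0CE7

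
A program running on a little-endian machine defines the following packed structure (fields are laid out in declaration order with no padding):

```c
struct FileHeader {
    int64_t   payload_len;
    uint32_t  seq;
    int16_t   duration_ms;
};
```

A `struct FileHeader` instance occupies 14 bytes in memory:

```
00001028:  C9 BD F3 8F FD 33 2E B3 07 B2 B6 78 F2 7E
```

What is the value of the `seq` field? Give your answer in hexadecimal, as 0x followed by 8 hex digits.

0x78B6B207

`seq` follows `payload_len` (8 bytes), so it starts at byte offset 8 and occupies 4 bytes.
Bytes at offsets 8..11: 07 B2 B6 78.
Little-endian: lowest address holds the least-significant byte.
Reassemble most-significant byte first: 78 B6 B2 07 → 0x78B6B207.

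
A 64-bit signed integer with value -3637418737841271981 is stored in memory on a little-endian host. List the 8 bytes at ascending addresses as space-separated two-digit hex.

Two's complement of -3637418737841271981 in 64 bits: 3637418737841271981 = 0x327AB511F860F4AD; invert → 0xCD854AEE079F0B52; add 1 → 0xCD854AEE079F0B53.
Split into bytes (most-significant first): CD 85 4A EE 07 9F 0B 53.
Little-endian stores the least-significant byte at the lowest address.
So at ascending addresses the bytes are 53 0B 9F 07 EE 4A 85 CD.

53 0B 9F 07 EE 4A 85 CD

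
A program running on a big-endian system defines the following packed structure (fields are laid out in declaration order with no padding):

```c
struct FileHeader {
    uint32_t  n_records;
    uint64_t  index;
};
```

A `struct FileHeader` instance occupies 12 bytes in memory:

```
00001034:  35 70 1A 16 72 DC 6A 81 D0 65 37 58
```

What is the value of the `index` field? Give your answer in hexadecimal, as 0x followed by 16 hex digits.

`index` follows `n_records` (4 bytes), so it starts at byte offset 4 and occupies 8 bytes.
Bytes at offsets 4..11: 72 DC 6A 81 D0 65 37 58.
In big-endian order the high byte comes first in memory.
The bytes are already most-significant first: 0x72DC6A81D0653758.

0x72DC6A81D0653758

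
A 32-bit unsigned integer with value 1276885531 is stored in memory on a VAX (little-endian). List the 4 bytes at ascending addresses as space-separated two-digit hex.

1276885531 in hexadecimal, padded to 32 bits, is 0x4C1BBA1B.
Split into bytes (most-significant first): 4C 1B BA 1B.
In little-endian order the low byte comes first in memory.
So at ascending addresses the bytes are 1B BA 1B 4C.

1B BA 1B 4C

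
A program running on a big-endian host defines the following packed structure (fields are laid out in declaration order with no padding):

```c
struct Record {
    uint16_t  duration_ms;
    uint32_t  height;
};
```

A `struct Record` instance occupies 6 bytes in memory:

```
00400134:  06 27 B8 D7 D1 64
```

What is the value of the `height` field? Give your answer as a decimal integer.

`height` follows `duration_ms` (2 bytes), so it starts at byte offset 2 and occupies 4 bytes.
Bytes at offsets 2..5: B8 D7 D1 64.
In big-endian order the high byte comes first in memory.
The bytes are already most-significant first: 0xB8D7D164.
0xB8D7D164 = 3101151588.

3101151588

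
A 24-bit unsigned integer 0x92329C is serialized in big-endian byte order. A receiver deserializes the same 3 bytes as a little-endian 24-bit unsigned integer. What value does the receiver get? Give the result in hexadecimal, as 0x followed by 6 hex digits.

0x9C3292

Stored big-endian, the bytes at ascending addresses are 92 32 9C.
Read back as little-endian, the first byte is least significant, giving 0x9C3292.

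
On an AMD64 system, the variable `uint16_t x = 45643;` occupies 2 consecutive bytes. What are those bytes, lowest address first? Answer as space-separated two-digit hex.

4B B2

45643 in hexadecimal, padded to 16 bits, is 0xB24B.
Split into bytes (most-significant first): B2 4B.
In little-endian order the low byte comes first in memory.
So at ascending addresses the bytes are 4B B2.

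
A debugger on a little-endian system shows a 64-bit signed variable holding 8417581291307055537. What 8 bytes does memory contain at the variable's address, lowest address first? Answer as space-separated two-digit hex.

B1 B9 54 10 96 41 D1 74

8417581291307055537 in hexadecimal, padded to 64 bits, is 0x74D141961054B9B1.
Split into bytes (most-significant first): 74 D1 41 96 10 54 B9 B1.
In little-endian order the low byte comes first in memory.
So at ascending addresses the bytes are B1 B9 54 10 96 41 D1 74.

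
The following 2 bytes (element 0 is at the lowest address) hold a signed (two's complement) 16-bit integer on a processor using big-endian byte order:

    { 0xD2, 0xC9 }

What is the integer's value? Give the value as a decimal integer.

Big-endian: lowest address holds the most-significant byte.
The bytes are already most-significant first: 0xD2C9.
Top bit is set, so as a signed 16-bit value this is 0xD2C9 − 2^16 = -11575.

-11575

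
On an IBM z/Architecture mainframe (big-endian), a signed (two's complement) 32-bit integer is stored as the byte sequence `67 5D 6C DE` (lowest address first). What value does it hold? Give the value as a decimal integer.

1734175966

In big-endian order the high byte comes first in memory.
The bytes are already most-significant first: 0x675D6CDE.
0x675D6CDE = 1734175966.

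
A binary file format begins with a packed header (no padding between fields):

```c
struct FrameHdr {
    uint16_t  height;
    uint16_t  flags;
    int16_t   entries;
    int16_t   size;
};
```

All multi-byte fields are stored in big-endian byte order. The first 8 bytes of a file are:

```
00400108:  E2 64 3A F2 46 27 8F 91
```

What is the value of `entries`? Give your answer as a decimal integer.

17959

`entries` follows `height` (2 B), `flags` (2 B), so it starts at offset 2 + 2 = 4 and occupies 2 bytes.
Bytes at offsets 4..5: 46 27.
Big-endian: lowest address holds the most-significant byte.
The bytes are already most-significant first: 0x4627.
0x4627 = 17959.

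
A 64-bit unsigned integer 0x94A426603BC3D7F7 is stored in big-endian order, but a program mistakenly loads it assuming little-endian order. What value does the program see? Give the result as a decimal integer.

Stored big-endian, the bytes at ascending addresses are 94 A4 26 60 3B C3 D7 F7.
Read back as little-endian, the first byte is least significant, giving 0xF7D7C33B6026A494.
0xF7D7C33B6026A494 = 17858957507144623252.

17858957507144623252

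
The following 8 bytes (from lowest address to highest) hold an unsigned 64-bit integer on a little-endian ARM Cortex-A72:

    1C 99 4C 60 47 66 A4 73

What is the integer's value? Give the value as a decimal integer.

8332897667286604060

Little-endian stores the least-significant byte at the lowest address.
Reassemble most-significant byte first: 73 A4 66 47 60 4C 99 1C → 0x73A46647604C991C.
0x73A46647604C991C = 8332897667286604060.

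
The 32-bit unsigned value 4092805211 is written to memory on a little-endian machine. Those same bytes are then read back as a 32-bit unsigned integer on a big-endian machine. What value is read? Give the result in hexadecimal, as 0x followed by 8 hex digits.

4092805211 in 32-bit hexadecimal is 0xF3F3405B.
Stored little-endian, the bytes at ascending addresses are 5B 40 F3 F3.
Read back as big-endian, the last byte is least significant, giving 0x5B40F3F3.

0x5B40F3F3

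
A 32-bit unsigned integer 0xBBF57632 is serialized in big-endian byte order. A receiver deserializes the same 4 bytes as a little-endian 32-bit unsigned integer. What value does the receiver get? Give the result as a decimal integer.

846656955

Stored big-endian, the bytes at ascending addresses are BB F5 76 32.
Read back as little-endian, the first byte is least significant, giving 0x3276F5BB.
0x3276F5BB = 846656955.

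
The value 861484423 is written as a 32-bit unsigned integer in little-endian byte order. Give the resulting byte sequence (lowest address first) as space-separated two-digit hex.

87 35 59 33

861484423 in hexadecimal, padded to 32 bits, is 0x33593587.
Split into bytes (most-significant first): 33 59 35 87.
Little-endian stores the least-significant byte at the lowest address.
So at ascending addresses the bytes are 87 35 59 33.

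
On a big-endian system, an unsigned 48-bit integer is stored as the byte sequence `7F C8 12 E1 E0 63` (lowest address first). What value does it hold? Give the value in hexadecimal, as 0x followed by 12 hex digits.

0x7FC812E1E063

In big-endian order the high byte comes first in memory.
The bytes are already most-significant first: 0x7FC812E1E063.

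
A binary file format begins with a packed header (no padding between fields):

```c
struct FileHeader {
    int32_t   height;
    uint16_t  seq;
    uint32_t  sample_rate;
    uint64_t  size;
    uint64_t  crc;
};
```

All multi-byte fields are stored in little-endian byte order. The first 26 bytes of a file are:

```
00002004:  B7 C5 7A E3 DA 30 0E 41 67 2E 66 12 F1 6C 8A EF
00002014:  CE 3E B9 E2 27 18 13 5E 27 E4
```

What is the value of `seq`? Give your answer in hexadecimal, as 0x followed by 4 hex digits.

0x30DA

`seq` follows `height` (4 bytes), so it starts at byte offset 4 and occupies 2 bytes.
Bytes at offsets 4..5: DA 30.
In little-endian order the low byte comes first in memory.
Reassemble most-significant byte first: 30 DA → 0x30DA.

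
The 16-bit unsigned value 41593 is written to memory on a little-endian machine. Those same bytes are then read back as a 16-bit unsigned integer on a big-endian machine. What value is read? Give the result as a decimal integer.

31138

41593 in 16-bit hexadecimal is 0xA279.
Stored little-endian, the bytes at ascending addresses are 79 A2.
Read back as big-endian, the last byte is least significant, giving 0x79A2.
0x79A2 = 31138.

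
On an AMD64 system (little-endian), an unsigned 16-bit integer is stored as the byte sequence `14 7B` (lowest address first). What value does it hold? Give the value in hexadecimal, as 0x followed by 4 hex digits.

0x7B14

In little-endian order the low byte comes first in memory.
Reassemble most-significant byte first: 7B 14 → 0x7B14.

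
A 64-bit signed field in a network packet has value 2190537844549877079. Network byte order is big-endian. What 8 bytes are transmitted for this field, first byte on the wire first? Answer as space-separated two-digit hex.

1E 66 5A 90 4B 71 FD 57

2190537844549877079 in hexadecimal, padded to 64 bits, is 0x1E665A904B71FD57.
Split into bytes (most-significant first): 1E 66 5A 90 4B 71 FD 57.
Big-endian: lowest address holds the most-significant byte.
So the memory order matches the most-significant-first order: 1E 66 5A 90 4B 71 FD 57.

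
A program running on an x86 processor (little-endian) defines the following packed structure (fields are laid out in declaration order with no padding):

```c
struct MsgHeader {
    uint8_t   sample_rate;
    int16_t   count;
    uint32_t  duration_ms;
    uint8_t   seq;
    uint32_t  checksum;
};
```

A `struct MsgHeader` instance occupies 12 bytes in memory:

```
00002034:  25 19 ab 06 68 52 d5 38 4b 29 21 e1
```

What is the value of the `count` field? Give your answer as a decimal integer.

`count` follows `sample_rate` (1 byte), so it starts at byte offset 1 and occupies 2 bytes.
Bytes at offsets 1..2: 19 AB.
In little-endian order the low byte comes first in memory.
Reassemble most-significant byte first: AB 19 → 0xAB19.
Top bit is set, so as a signed 16-bit value this is 0xAB19 − 2^16 = -21735.

-21735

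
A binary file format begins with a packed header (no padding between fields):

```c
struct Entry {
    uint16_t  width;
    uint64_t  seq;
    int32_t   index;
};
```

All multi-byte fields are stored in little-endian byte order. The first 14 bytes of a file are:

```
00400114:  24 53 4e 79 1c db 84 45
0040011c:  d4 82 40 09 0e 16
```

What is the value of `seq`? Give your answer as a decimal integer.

`seq` follows `width` (2 bytes), so it starts at byte offset 2 and occupies 8 bytes.
Bytes at offsets 2..9: 4E 79 1C DB 84 45 D4 82.
Little-endian stores the least-significant byte at the lowest address.
Reassemble most-significant byte first: 82 D4 45 84 DB 1C 79 4E → 0x82D44584DB1C794E.
0x82D44584DB1C794E = 9427236356907366734.

9427236356907366734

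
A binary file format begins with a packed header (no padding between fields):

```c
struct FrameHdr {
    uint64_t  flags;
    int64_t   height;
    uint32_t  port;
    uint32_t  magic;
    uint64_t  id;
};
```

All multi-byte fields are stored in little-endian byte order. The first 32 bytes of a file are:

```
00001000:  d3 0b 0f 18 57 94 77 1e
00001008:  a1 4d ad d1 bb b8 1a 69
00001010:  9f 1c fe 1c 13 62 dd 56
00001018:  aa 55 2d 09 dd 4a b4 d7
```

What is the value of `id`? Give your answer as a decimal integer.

15543130527164618154

`id` follows `flags` (8 B), `height` (8 B), `port` (4 B), `magic` (4 B), so it starts at offset 8 + 8 + 4 + 4 = 24 and occupies 8 bytes.
Bytes at offsets 24..31: AA 55 2D 09 DD 4A B4 D7.
In little-endian order the low byte comes first in memory.
Reassemble most-significant byte first: D7 B4 4A DD 09 2D 55 AA → 0xD7B44ADD092D55AA.
0xD7B44ADD092D55AA = 15543130527164618154.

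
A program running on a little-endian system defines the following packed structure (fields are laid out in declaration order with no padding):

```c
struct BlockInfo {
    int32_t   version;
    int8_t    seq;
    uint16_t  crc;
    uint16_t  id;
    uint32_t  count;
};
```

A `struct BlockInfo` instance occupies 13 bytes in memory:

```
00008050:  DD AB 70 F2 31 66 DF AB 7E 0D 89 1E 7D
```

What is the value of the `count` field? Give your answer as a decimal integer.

2099153165

`count` follows `version` (4 B), `seq` (1 B), `crc` (2 B), `id` (2 B), so it starts at offset 4 + 1 + 2 + 2 = 9 and occupies 4 bytes.
Bytes at offsets 9..12: 0D 89 1E 7D.
Little-endian stores the least-significant byte at the lowest address.
Reassemble most-significant byte first: 7D 1E 89 0D → 0x7D1E890D.
0x7D1E890D = 2099153165.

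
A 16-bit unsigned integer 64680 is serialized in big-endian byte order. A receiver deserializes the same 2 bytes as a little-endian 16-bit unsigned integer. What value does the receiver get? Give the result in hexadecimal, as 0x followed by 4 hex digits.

0xA8FC

64680 in 16-bit hexadecimal is 0xFCA8.
Stored big-endian, the bytes at ascending addresses are FC A8.
Read back as little-endian, the first byte is least significant, giving 0xA8FC.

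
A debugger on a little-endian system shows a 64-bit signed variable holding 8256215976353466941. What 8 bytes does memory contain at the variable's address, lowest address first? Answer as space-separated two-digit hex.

3D 0A 74 EB AF F8 93 72

8256215976353466941 in hexadecimal, padded to 64 bits, is 0x7293F8AFEB740A3D.
Split into bytes (most-significant first): 72 93 F8 AF EB 74 0A 3D.
In little-endian order the low byte comes first in memory.
So at ascending addresses the bytes are 3D 0A 74 EB AF F8 93 72.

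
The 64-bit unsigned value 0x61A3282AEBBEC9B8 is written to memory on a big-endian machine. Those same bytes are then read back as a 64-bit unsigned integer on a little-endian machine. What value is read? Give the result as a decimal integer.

13315383690531480417

Stored big-endian, the bytes at ascending addresses are 61 A3 28 2A EB BE C9 B8.
Read back as little-endian, the first byte is least significant, giving 0xB8C9BEEB2A28A361.
0xB8C9BEEB2A28A361 = 13315383690531480417.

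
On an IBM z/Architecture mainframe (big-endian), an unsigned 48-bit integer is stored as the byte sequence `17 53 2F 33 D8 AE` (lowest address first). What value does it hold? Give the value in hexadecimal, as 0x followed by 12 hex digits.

Big-endian stores the most-significant byte at the lowest address.
The bytes are already most-significant first: 0x17532F33D8AE.

0x17532F33D8AE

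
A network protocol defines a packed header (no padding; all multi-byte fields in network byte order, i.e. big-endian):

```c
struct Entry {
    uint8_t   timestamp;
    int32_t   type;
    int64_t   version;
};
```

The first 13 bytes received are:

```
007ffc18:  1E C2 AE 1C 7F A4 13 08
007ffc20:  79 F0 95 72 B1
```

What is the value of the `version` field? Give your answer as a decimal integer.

`version` follows `timestamp` (1 B), `type` (4 B), so it starts at offset 1 + 4 = 5 and occupies 8 bytes.
Bytes at offsets 5..12: A4 13 08 79 F0 95 72 B1.
Big-endian: lowest address holds the most-significant byte.
The bytes are already most-significant first: 0xA4130879F09572B1.
Top bit is set, so as a signed 64-bit value this is 0xA4130879F09572B1 − 2^64 = -6623941307111476559.

-6623941307111476559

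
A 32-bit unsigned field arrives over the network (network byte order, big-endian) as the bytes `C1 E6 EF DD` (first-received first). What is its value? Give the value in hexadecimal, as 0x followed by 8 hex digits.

0xC1E6EFDD

Big-endian stores the most-significant byte at the lowest address.
The bytes are already most-significant first: 0xC1E6EFDD.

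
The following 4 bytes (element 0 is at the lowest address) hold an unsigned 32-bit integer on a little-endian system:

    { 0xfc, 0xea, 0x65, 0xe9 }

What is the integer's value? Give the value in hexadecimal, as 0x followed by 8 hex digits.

Little-endian: lowest address holds the least-significant byte.
Reassemble most-significant byte first: E9 65 EA FC → 0xE965EAFC.

0xE965EAFC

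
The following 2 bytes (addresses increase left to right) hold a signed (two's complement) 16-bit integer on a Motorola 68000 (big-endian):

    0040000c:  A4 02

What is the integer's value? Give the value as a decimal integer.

-23550

Big-endian stores the most-significant byte at the lowest address.
The bytes are already most-significant first: 0xA402.
Top bit is set, so as a signed 16-bit value this is 0xA402 − 2^16 = -23550.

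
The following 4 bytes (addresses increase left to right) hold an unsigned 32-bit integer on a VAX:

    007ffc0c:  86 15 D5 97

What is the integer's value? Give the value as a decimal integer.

2547324294

In little-endian order the low byte comes first in memory.
Reassemble most-significant byte first: 97 D5 15 86 → 0x97D51586.
0x97D51586 = 2547324294.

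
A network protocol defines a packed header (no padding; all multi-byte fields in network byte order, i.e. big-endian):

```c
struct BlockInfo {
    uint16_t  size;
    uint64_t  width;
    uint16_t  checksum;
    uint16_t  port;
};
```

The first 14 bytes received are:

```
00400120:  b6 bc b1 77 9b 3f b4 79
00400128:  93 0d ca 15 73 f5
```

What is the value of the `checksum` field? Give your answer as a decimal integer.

`checksum` follows `size` (2 B), `width` (8 B), so it starts at offset 2 + 8 = 10 and occupies 2 bytes.
Bytes at offsets 10..11: CA 15.
In big-endian order the high byte comes first in memory.
The bytes are already most-significant first: 0xCA15.
0xCA15 = 51733.

51733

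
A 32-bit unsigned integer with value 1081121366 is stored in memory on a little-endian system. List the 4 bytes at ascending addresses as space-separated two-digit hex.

1081121366 in hexadecimal, padded to 32 bits, is 0x40709A56.
Split into bytes (most-significant first): 40 70 9A 56.
Little-endian stores the least-significant byte at the lowest address.
So at ascending addresses the bytes are 56 9A 70 40.

56 9A 70 40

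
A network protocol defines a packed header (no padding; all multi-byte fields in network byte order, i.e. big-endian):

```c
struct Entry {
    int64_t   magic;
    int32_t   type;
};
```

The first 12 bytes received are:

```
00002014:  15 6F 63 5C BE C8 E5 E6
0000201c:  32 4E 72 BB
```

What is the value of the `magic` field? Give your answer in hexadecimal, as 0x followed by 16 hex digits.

0x156F635CBEC8E5E6

`magic` is the first field, at byte offset 0, occupying 8 bytes.
Bytes at offsets 0..7: 15 6F 63 5C BE C8 E5 E6.
In big-endian order the high byte comes first in memory.
The bytes are already most-significant first: 0x156F635CBEC8E5E6.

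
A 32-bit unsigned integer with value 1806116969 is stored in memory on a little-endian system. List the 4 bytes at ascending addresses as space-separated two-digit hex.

69 28 A7 6B

1806116969 in hexadecimal, padded to 32 bits, is 0x6BA72869.
Split into bytes (most-significant first): 6B A7 28 69.
Little-endian: lowest address holds the least-significant byte.
So at ascending addresses the bytes are 69 28 A7 6B.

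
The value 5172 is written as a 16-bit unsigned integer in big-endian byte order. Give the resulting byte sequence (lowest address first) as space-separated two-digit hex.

5172 in hexadecimal, padded to 16 bits, is 0x1434.
Split into bytes (most-significant first): 14 34.
Big-endian: lowest address holds the most-significant byte.
So the memory order matches the most-significant-first order: 14 34.

14 34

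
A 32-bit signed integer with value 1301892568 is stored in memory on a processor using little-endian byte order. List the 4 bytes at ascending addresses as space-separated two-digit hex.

D8 4D 99 4D

1301892568 in hexadecimal, padded to 32 bits, is 0x4D994DD8.
Split into bytes (most-significant first): 4D 99 4D D8.
Little-endian: lowest address holds the least-significant byte.
So at ascending addresses the bytes are D8 4D 99 4D.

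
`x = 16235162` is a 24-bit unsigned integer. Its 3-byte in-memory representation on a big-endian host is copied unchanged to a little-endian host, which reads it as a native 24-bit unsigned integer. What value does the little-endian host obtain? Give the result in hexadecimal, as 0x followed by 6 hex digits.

16235162 in 24-bit hexadecimal is 0xF7BA9A.
Stored big-endian, the bytes at ascending addresses are F7 BA 9A.
Read back as little-endian, the first byte is least significant, giving 0x9ABAF7.

0x9ABAF7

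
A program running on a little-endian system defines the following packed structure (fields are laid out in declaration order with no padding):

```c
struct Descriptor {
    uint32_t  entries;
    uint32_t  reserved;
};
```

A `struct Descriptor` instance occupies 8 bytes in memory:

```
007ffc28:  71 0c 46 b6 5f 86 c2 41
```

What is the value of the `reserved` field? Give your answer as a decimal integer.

1103267423

`reserved` follows `entries` (4 bytes), so it starts at byte offset 4 and occupies 4 bytes.
Bytes at offsets 4..7: 5F 86 C2 41.
Little-endian: lowest address holds the least-significant byte.
Reassemble most-significant byte first: 41 C2 86 5F → 0x41C2865F.
0x41C2865F = 1103267423.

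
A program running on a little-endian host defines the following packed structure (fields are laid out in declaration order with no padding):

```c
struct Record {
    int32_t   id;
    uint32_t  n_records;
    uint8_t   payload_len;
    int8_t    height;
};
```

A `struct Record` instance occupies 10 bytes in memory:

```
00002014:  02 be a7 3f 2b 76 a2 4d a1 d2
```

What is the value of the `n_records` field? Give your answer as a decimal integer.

`n_records` follows `id` (4 bytes), so it starts at byte offset 4 and occupies 4 bytes.
Bytes at offsets 4..7: 2B 76 A2 4D.
In little-endian order the low byte comes first in memory.
Reassemble most-significant byte first: 4D A2 76 2B → 0x4DA2762B.
0x4DA2762B = 1302492715.

1302492715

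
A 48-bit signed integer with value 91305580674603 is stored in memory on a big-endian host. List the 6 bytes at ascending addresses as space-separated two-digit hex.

53 0A BC B3 BE 2B

91305580674603 in hexadecimal, padded to 48 bits, is 0x530ABCB3BE2B.
Split into bytes (most-significant first): 53 0A BC B3 BE 2B.
In big-endian order the high byte comes first in memory.
So the memory order matches the most-significant-first order: 53 0A BC B3 BE 2B.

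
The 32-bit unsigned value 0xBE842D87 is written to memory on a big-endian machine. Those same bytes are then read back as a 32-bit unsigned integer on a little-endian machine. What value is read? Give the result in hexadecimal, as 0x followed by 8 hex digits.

Stored big-endian, the bytes at ascending addresses are BE 84 2D 87.
Read back as little-endian, the first byte is least significant, giving 0x872D84BE.

0x872D84BE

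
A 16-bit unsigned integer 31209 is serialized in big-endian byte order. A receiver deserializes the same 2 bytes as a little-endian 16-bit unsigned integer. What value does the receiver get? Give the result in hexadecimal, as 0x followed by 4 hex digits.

31209 in 16-bit hexadecimal is 0x79E9.
Stored big-endian, the bytes at ascending addresses are 79 E9.
Read back as little-endian, the first byte is least significant, giving 0xE979.

0xE979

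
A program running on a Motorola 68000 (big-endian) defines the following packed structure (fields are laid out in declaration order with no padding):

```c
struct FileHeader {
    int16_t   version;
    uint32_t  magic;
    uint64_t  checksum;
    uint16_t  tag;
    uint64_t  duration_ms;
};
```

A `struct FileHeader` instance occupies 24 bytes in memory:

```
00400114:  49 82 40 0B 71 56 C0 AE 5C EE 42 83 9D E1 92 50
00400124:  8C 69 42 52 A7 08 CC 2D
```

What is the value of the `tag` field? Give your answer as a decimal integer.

`tag` follows `version` (2 B), `magic` (4 B), `checksum` (8 B), so it starts at offset 2 + 4 + 8 = 14 and occupies 2 bytes.
Bytes at offsets 14..15: 92 50.
Big-endian stores the most-significant byte at the lowest address.
The bytes are already most-significant first: 0x9250.
0x9250 = 37456.

37456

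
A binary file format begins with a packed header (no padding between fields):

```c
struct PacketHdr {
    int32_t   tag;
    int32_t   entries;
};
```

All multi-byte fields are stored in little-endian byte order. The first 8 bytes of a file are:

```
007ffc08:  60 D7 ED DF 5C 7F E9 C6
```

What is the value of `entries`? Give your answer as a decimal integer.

`entries` follows `tag` (4 bytes), so it starts at byte offset 4 and occupies 4 bytes.
Bytes at offsets 4..7: 5C 7F E9 C6.
Little-endian: lowest address holds the least-significant byte.
Reassemble most-significant byte first: C6 E9 7F 5C → 0xC6E97F5C.
Top bit is set, so as a signed 32-bit value this is 0xC6E97F5C − 2^32 = -957776036.

-957776036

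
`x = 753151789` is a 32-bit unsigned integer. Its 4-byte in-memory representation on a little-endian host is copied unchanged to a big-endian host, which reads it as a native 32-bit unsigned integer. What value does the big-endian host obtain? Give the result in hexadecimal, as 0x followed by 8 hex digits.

753151789 in 32-bit hexadecimal is 0x2CE42F2D.
Stored little-endian, the bytes at ascending addresses are 2D 2F E4 2C.
Read back as big-endian, the last byte is least significant, giving 0x2D2FE42C.

0x2D2FE42C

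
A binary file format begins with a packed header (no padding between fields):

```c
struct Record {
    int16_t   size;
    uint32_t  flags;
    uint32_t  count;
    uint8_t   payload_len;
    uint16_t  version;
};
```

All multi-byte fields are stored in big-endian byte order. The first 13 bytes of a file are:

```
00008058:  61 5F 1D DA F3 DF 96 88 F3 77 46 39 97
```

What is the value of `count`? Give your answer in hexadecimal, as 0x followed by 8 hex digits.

`count` follows `size` (2 B), `flags` (4 B), so it starts at offset 2 + 4 = 6 and occupies 4 bytes.
Bytes at offsets 6..9: 96 88 F3 77.
Big-endian stores the most-significant byte at the lowest address.
The bytes are already most-significant first: 0x9688F377.

0x9688F377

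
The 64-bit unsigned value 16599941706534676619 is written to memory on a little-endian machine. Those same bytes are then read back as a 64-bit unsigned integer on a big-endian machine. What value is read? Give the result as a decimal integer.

16599941706534676619 in 64-bit hexadecimal is 0xE65ED7082630E88B.
Stored little-endian, the bytes at ascending addresses are 8B E8 30 26 08 D7 5E E6.
Read back as big-endian, the last byte is least significant, giving 0x8BE8302608D75EE6.
0x8BE8302608D75EE6 = 10081360705784078054.

10081360705784078054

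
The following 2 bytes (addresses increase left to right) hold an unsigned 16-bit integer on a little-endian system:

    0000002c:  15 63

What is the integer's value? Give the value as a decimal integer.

25365

Little-endian: lowest address holds the least-significant byte.
Reassemble most-significant byte first: 63 15 → 0x6315.
0x6315 = 25365.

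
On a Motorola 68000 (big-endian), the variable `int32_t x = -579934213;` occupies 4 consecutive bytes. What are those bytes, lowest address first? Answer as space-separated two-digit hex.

Two's complement of -579934213 in 32 bits: 579934213 = 0x22911805; invert → 0xDD6EE7FA; add 1 → 0xDD6EE7FB.
Split into bytes (most-significant first): DD 6E E7 FB.
Big-endian stores the most-significant byte at the lowest address.
So the memory order matches the most-significant-first order: DD 6E E7 FB.

DD 6E E7 FB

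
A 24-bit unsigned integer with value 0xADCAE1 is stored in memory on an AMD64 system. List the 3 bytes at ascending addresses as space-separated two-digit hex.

Split into bytes (most-significant first): AD CA E1.
Little-endian stores the least-significant byte at the lowest address.
So at ascending addresses the bytes are E1 CA AD.

E1 CA AD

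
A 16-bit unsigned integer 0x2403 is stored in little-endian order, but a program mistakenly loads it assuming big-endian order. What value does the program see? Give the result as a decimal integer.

804

Stored little-endian, the bytes at ascending addresses are 03 24.
Read back as big-endian, the last byte is least significant, giving 0x0324.
0x0324 = 804.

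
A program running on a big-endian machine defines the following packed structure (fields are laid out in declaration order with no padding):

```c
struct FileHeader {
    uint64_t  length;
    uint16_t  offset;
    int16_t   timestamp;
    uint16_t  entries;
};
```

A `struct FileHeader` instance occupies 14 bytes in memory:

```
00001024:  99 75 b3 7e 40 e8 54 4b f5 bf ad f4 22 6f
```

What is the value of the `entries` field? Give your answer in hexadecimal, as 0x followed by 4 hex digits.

0x226F

`entries` follows `length` (8 B), `offset` (2 B), `timestamp` (2 B), so it starts at offset 8 + 2 + 2 = 12 and occupies 2 bytes.
Bytes at offsets 12..13: 22 6F.
Big-endian: lowest address holds the most-significant byte.
The bytes are already most-significant first: 0x226F.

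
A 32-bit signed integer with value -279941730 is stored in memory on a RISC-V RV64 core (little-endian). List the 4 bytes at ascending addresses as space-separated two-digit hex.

9E 6D 50 EF

Two's complement of -279941730 in 32 bits: 279941730 = 0x10AF9262; invert → 0xEF506D9D; add 1 → 0xEF506D9E.
Split into bytes (most-significant first): EF 50 6D 9E.
Little-endian: lowest address holds the least-significant byte.
So at ascending addresses the bytes are 9E 6D 50 EF.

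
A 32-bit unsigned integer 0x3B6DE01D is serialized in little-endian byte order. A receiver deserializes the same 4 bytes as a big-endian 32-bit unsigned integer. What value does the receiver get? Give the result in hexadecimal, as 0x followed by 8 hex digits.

Stored little-endian, the bytes at ascending addresses are 1D E0 6D 3B.
Read back as big-endian, the last byte is least significant, giving 0x1DE06D3B.

0x1DE06D3B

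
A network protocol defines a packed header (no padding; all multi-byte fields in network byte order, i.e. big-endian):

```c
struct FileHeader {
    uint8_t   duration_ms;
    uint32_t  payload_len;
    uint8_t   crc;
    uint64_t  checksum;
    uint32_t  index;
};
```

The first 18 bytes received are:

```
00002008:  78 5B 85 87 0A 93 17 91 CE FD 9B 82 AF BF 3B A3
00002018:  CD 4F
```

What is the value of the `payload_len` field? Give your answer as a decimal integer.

`payload_len` follows `duration_ms` (1 byte), so it starts at byte offset 1 and occupies 4 bytes.
Bytes at offsets 1..4: 5B 85 87 0A.
Big-endian stores the most-significant byte at the lowest address.
The bytes are already most-significant first: 0x5B85870A.
0x5B85870A = 1535477514.

1535477514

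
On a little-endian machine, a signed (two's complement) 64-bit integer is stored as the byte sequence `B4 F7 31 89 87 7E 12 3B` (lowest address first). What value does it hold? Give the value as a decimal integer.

4256603718405978036

In little-endian order the low byte comes first in memory.
Reassemble most-significant byte first: 3B 12 7E 87 89 31 F7 B4 → 0x3B127E878931F7B4.
0x3B127E878931F7B4 = 4256603718405978036.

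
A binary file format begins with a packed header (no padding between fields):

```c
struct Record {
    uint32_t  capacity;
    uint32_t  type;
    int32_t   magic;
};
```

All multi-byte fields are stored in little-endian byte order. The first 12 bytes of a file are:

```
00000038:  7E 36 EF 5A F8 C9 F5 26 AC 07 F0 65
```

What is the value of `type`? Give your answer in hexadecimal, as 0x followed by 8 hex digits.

`type` follows `capacity` (4 bytes), so it starts at byte offset 4 and occupies 4 bytes.
Bytes at offsets 4..7: F8 C9 F5 26.
Little-endian: lowest address holds the least-significant byte.
Reassemble most-significant byte first: 26 F5 C9 F8 → 0x26F5C9F8.

0x26F5C9F8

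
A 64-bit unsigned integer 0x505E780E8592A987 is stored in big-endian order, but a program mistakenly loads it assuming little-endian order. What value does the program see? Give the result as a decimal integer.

9775505566355447376

Stored big-endian, the bytes at ascending addresses are 50 5E 78 0E 85 92 A9 87.
Read back as little-endian, the first byte is least significant, giving 0x87A992850E785E50.
0x87A992850E785E50 = 9775505566355447376.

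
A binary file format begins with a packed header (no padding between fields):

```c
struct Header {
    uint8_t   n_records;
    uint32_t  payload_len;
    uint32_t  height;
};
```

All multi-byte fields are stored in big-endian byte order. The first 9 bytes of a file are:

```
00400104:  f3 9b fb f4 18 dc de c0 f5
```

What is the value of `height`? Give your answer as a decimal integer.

3705585909

`height` follows `n_records` (1 B), `payload_len` (4 B), so it starts at offset 1 + 4 = 5 and occupies 4 bytes.
Bytes at offsets 5..8: DC DE C0 F5.
In big-endian order the high byte comes first in memory.
The bytes are already most-significant first: 0xDCDEC0F5.
0xDCDEC0F5 = 3705585909.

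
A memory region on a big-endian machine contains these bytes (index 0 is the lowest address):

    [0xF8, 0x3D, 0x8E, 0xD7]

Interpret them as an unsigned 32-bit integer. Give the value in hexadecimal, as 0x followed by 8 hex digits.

Big-endian stores the most-significant byte at the lowest address.
The bytes are already most-significant first: 0xF83D8ED7.

0xF83D8ED7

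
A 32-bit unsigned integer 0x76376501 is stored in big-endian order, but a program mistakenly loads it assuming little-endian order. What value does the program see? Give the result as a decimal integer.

Stored big-endian, the bytes at ascending addresses are 76 37 65 01.
Read back as little-endian, the first byte is least significant, giving 0x01653776.
0x01653776 = 23410550.

23410550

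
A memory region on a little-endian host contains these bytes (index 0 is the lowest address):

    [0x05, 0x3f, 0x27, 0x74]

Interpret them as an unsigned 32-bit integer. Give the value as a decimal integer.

1948729093

Little-endian stores the least-significant byte at the lowest address.
Reassemble most-significant byte first: 74 27 3F 05 → 0x74273F05.
0x74273F05 = 1948729093.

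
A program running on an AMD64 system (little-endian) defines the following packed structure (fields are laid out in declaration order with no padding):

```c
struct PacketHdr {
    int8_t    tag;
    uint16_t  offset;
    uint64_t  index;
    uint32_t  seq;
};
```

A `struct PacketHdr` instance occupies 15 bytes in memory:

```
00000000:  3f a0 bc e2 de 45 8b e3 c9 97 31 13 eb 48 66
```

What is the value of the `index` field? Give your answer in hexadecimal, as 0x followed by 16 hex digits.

0x3197C9E38B45DEE2

`index` follows `tag` (1 B), `offset` (2 B), so it starts at offset 1 + 2 = 3 and occupies 8 bytes.
Bytes at offsets 3..10: E2 DE 45 8B E3 C9 97 31.
Little-endian: lowest address holds the least-significant byte.
Reassemble most-significant byte first: 31 97 C9 E3 8B 45 DE E2 → 0x3197C9E38B45DEE2.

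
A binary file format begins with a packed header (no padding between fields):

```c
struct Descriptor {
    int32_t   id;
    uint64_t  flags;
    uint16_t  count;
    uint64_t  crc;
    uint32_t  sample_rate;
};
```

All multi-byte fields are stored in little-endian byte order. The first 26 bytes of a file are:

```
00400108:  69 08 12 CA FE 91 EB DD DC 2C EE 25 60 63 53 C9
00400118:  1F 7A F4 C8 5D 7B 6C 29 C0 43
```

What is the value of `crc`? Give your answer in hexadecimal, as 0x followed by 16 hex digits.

0x7B5DC8F47A1FC953

`crc` follows `id` (4 B), `flags` (8 B), `count` (2 B), so it starts at offset 4 + 8 + 2 = 14 and occupies 8 bytes.
Bytes at offsets 14..21: 53 C9 1F 7A F4 C8 5D 7B.
Little-endian stores the least-significant byte at the lowest address.
Reassemble most-significant byte first: 7B 5D C8 F4 7A 1F C9 53 → 0x7B5DC8F47A1FC953.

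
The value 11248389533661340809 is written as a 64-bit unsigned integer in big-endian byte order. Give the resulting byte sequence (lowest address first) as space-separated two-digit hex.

11248389533661340809 in hexadecimal, padded to 64 bits, is 0x9C1A4EAF311B2489.
Split into bytes (most-significant first): 9C 1A 4E AF 31 1B 24 89.
In big-endian order the high byte comes first in memory.
So the memory order matches the most-significant-first order: 9C 1A 4E AF 31 1B 24 89.

9C 1A 4E AF 31 1B 24 89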